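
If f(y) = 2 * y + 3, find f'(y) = 2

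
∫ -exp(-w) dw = exp(-w) + C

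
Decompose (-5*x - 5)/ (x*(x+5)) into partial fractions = -4/(x + 5) - 1/x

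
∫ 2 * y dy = y^2 + C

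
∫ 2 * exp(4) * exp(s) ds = 2*exp(s + 4) + C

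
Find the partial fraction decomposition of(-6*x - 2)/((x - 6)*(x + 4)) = -11/(5*(x + 4)) - 19/(5*(x - 6))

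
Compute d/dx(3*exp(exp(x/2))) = 3*exp(x/2 + exp(x/2))/2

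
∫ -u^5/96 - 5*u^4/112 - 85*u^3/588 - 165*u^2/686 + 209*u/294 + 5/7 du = -u^6/576 - u^5/112 - 85*u^4/2352 - 55*u^3/686 + 209*u^2/588 + 5*u/7 + C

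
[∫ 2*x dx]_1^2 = 3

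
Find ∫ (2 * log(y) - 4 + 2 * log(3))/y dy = (log(3*y) - 2)^2 + C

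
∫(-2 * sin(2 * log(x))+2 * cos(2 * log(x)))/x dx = sqrt(2)*sin(2*log(x) + pi/4) + C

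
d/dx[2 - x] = -1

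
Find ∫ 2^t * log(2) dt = 2^t + C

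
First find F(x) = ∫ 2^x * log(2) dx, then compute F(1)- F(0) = 1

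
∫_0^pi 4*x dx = 2*pi^2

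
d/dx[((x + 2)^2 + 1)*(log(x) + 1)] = (2*x^2*log(x) + 3*x^2 + 4*x*log(x) + 8*x + 5)/x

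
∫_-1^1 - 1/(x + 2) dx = -log(3)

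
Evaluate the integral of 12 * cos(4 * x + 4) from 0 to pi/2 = 0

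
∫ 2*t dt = t^2 + C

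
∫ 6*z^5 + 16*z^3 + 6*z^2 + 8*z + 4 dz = z^6 + 4*z^4 + 2*z^3 + 4*z^2 + 4*z + C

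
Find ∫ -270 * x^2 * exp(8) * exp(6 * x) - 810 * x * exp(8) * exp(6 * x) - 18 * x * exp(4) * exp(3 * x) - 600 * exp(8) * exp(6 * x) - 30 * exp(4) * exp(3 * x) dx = (-6*x - 8)*exp(3*x + 4) - 5*(3*x + 4)^2*exp(6*x + 8) + C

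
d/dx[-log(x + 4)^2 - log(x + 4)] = (-2*log(x + 4) - 1)/(x + 4)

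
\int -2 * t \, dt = -t^2 + C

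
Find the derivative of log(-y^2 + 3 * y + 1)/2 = (2*y - 3)/(2*y^2 - 6*y - 2)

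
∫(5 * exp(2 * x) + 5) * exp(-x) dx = 10*sinh(x) + C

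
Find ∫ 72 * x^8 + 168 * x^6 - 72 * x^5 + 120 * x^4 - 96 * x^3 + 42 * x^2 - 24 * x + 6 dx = 8*x^9 + 24*x^7 - 12*x^6 + 24*x^5 - 24*x^4 + 14*x^3 - 12*x^2 + 6*x + C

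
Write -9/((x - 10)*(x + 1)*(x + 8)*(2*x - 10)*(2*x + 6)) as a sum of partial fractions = -1/(3640*(x + 8)) + 9/(4160*(x + 3)) - 3/(1232*(x + 1)) + 3/(4160*(x - 5)) - 1/(5720*(x - 10))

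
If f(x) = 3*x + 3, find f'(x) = 3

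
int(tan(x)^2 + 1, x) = tan(x) + C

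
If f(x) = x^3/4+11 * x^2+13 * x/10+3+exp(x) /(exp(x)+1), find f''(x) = (3*x*exp(3*x) + 9*x*exp(2*x) + 9*x*exp(x) + 3*x + 44*exp(3*x) + 130*exp(2*x) + 134*exp(x) + 44)/(2*exp(3*x) + 6*exp(2*x) + 6*exp(x) + 2)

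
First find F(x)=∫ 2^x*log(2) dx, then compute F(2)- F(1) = 2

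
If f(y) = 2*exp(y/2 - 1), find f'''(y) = exp(y/2 - 1)/4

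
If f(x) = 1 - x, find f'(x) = -1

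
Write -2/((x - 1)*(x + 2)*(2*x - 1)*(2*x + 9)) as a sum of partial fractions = 4/(275*(2*x + 9)) + 4/(25*(2*x - 1)) - 2/(75*(x + 2)) - 2/(33*(x - 1))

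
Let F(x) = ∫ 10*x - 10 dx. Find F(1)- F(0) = -5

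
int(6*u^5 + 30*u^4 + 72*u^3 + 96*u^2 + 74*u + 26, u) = u^6 + 6*u^5 + 18*u^4 + 32*u^3 + 37*u^2 + 26*u + C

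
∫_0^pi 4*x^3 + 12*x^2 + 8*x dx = (-1 + (1 + pi)^2)^2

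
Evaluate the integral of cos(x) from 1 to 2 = -sin(1) + sin(2)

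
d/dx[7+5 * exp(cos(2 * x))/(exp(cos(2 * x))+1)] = -10*exp(cos(2*x))*sin(2*x)/(1 + E*exp(-2*sin(x)^2))^2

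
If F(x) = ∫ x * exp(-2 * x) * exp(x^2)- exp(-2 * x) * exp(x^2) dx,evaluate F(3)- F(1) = -exp(-1)/2 + exp(3)/2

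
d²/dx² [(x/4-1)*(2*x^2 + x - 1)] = 3*x - 7/2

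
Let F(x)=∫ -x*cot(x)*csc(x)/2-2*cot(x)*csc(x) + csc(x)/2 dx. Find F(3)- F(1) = -5*csc(1)/2 + 7*csc(3)/2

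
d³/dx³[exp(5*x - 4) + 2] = 125*exp(5*x - 4)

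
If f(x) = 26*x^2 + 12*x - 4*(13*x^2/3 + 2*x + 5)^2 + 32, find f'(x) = -2704*x^3/9 - 208*x^2 - 980*x/3 - 68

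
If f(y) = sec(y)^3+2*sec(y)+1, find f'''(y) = (-2 - 15/cos(y)^2 + 60/cos(y)^4)*sin(y)/cos(y)^2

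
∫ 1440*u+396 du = 720*u^2 + 396*u + C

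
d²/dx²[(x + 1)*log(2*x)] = (x - 1)/x^2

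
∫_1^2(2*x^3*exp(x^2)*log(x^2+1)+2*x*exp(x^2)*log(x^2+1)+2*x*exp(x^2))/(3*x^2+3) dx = -E*log(2)/3 + exp(4)*log(5)/3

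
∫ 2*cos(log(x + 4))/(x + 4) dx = 2*sin(log(x + 4)) + C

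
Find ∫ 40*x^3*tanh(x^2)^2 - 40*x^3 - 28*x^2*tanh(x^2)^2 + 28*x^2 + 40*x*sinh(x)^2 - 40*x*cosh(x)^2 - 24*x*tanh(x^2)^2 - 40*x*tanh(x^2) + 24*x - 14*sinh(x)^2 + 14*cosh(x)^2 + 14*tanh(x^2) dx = -2*(2*x + 1)*(5*x - 6)*(tanh(x^2) + 1) + C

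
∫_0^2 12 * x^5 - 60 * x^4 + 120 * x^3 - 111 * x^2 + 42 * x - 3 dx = 6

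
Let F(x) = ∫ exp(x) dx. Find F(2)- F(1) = -E + exp(2)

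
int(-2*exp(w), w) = -2*exp(w) + C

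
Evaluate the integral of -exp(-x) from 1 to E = -exp(-1) + exp(-E)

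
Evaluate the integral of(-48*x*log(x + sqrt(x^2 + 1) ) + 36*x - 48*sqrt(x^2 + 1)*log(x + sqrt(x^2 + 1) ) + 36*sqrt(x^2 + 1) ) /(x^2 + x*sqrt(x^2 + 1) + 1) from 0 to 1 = -24*log(1 + sqrt(2))^2 + 36*log(1 + sqrt(2))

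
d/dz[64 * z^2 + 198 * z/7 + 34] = 128*z + 198/7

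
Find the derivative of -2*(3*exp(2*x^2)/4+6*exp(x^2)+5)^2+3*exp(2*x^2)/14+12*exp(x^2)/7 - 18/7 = -9*x*exp(4*x^2) - 108*x*exp(3*x^2) - 2430*x*exp(2*x^2)/7 - 1656*x*exp(x^2)/7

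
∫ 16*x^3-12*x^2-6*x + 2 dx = 4*x^4 - 4*x^3 - 3*x^2 + 2*x + C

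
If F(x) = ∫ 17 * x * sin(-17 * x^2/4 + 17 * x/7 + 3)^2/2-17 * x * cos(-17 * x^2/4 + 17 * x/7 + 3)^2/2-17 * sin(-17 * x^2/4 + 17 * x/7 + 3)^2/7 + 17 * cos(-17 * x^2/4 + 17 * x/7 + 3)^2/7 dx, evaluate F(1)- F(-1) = sin(33/14)/2 + sin(103/14)/2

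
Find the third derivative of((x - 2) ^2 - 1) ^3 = 120*x^3 - 720*x^2 + 1368*x - 816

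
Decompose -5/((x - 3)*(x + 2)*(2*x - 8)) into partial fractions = -1/(12*(x + 2)) + 1/(2*(x - 3)) - 5/(12*(x - 4))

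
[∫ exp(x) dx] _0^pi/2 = -1 + exp(pi/2)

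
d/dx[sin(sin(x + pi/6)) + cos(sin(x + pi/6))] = sqrt(2)*cos(x + pi/6)*cos(sqrt(3)*sin(x)/2 + cos(x)/2 + pi/4)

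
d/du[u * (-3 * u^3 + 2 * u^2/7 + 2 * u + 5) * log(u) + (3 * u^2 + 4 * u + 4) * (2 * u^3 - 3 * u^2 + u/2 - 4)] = 30*u^4 - 12*u^3*log(u) - 7*u^3 + 6*u^2*log(u)/7 - 101*u^2/14 + 4*u*log(u) - 42*u + 5*log(u) - 9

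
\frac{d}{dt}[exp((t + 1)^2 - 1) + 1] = 2*t*exp(t^2 + 2*t) + 2*exp(t^2 + 2*t)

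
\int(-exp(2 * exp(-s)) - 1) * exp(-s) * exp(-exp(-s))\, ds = 2*sinh(exp(-s)) + C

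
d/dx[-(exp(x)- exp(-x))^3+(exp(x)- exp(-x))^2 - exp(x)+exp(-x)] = (-3*exp(6*x) + 2*exp(5*x) + 2*exp(4*x) + 2*exp(2*x) - 2*exp(x) - 3)*exp(-3*x)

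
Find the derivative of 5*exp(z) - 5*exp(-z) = (5*exp(2*z) + 5)*exp(-z)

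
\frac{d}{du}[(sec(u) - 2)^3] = 3*(2*cos(u) - 1)^2*sin(u)/cos(u)^4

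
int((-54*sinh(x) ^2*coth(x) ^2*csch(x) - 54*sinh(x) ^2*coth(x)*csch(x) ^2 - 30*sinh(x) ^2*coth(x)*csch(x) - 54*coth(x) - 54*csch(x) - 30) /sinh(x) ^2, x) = 3*(9*(cosh(x) + 1)^2 + 10*(cosh(x) + 1)*sinh(x))/sinh(x)^2 + C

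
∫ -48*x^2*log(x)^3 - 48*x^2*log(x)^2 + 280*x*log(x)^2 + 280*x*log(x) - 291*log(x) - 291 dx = x*(-16*x^2*log(x)^2 + 140*x*log(x) - 291)*log(x) + C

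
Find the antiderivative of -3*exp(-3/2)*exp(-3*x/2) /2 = exp(-3*x/2 - 3/2) + C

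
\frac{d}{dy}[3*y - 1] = 3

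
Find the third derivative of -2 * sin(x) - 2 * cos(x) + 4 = -2*sin(x) + 2*cos(x)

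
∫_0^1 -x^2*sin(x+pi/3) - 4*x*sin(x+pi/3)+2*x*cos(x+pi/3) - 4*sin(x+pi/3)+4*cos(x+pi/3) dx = 9*cos(1 + pi/3) - 2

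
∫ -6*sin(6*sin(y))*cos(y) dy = cos(6*sin(y)) + C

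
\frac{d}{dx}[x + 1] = 1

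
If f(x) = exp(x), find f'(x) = exp(x)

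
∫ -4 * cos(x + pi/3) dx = -4*sin(x + pi/3) + C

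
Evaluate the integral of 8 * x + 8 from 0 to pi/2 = -4 + (2 + pi)^2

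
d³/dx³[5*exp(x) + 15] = 5*exp(x)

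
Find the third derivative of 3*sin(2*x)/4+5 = -6*cos(2*x)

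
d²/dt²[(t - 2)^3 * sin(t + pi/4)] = -t^3*sin(t + pi/4) + 6*t^2*sin(t + pi/4) + 6*t^2*cos(t + pi/4) - 6*t*sin(t + pi/4) - 24*t*cos(t + pi/4) - 4*sin(t + pi/4) + 24*cos(t + pi/4)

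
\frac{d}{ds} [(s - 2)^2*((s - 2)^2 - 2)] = 4*s^3 - 24*s^2 + 44*s - 24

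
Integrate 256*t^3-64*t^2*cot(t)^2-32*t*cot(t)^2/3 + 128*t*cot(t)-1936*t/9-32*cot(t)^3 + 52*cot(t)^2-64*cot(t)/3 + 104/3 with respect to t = 24*t^2 + 4*t + 16*(6*t^2 + t + 3*cot(t) - 6)^2/9 + 12*cot(t) + C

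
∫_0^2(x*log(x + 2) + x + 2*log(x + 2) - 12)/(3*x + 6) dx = -8*log(2)/3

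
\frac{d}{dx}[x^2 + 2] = 2*x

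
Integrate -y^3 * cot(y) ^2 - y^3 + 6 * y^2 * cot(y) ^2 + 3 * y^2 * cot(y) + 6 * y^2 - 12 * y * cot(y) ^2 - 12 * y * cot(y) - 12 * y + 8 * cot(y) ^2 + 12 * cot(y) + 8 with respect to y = (y - 2)^3*cot(y) + C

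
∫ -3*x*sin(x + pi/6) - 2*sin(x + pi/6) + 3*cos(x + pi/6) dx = (3*x + 2)*cos(x + pi/6) + C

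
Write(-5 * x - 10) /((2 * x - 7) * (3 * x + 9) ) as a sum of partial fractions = -55/(39*(2*x - 7)) - 5/(39*(x + 3))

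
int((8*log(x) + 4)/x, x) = 4*(log(x) + 1)*log(x) + C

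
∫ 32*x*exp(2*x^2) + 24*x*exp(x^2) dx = (8*exp(x^2) + 12)*exp(x^2) + C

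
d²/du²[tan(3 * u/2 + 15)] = 9*tan(3*u/2 + 15)^3/2 + 9*tan(3*u/2 + 15)/2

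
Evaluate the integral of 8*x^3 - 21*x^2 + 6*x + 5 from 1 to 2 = -5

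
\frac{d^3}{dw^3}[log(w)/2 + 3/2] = w^(-3)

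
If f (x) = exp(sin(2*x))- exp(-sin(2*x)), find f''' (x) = (-12*exp(2*sin(2*x))*sin(4*x) + 8*exp(2*sin(2*x))*cos(2*x)^3 - 8*exp(2*sin(2*x))*cos(2*x) + 12*sin(4*x) + 8*cos(2*x)^3 - 8*cos(2*x))*exp(-sin(2*x))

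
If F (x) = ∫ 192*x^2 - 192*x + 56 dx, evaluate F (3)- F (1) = 1008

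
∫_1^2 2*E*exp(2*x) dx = -exp(3) + exp(5)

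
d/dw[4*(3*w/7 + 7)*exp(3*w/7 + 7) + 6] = 36*w*exp(3*w/7 + 7)/49 + 96*exp(3*w/7 + 7)/7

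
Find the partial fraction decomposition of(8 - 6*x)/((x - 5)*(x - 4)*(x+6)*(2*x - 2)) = -1/(35*(x + 6)) + 1/(84*(x - 1)) + 4/(15*(x - 4)) - 1/(4*(x - 5))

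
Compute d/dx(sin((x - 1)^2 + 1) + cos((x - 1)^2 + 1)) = -2*x*sin(x^2 - 2*x + 2) + 2*x*cos(x^2 - 2*x + 2) + 2*sin(x^2 - 2*x + 2) - 2*cos(x^2 - 2*x + 2)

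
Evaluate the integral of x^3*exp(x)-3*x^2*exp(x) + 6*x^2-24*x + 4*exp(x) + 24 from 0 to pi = 24 + (-2 + pi)^3*(2 + exp(pi))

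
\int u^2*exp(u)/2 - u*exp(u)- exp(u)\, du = ((u - 2)^2 - 2)*exp(u)/2 + C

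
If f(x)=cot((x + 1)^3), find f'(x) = -3*(x + 1)^2/sin(x^3 + 3*x^2 + 3*x + 1)^2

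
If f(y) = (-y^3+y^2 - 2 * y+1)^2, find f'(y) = 6*y^5 - 10*y^4 + 20*y^3 - 18*y^2 + 12*y - 4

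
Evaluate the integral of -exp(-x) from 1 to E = -exp(-1) + exp(-E)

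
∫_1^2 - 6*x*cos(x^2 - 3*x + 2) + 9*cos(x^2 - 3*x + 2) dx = 0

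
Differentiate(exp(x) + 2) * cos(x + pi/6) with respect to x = sqrt(2)*exp(x)*cos(x + 5*pi/12) - 2*sin(x + pi/6)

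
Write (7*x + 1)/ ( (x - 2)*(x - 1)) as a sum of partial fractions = -8/(x - 1) + 15/(x - 2)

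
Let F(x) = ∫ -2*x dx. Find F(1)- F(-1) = 0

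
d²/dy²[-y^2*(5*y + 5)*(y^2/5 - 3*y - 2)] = -20*y^3 + 168*y^2 + 150*y + 20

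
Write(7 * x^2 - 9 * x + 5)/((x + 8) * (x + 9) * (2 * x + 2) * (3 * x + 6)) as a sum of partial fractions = -653/(336*(x + 9)) + 25/(12*(x + 8)) - 17/(84*(x + 2)) + 1/(16*(x + 1))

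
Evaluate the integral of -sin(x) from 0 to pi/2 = -1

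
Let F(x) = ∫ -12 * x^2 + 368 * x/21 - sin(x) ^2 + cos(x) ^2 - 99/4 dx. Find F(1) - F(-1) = -115/2 + sin(2)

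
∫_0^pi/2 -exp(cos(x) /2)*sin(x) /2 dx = 1 - exp(1/2)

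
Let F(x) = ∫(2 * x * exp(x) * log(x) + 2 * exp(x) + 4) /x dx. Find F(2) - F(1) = 2*(2 + exp(2))*log(2)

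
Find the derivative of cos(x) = -sin(x)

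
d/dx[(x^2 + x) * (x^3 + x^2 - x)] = 5*x^4 + 8*x^3 - 2*x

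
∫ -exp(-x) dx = exp(-x) + C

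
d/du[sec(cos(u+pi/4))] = -sin(u + pi/4)*tan(cos(u + pi/4))*sec(cos(u + pi/4))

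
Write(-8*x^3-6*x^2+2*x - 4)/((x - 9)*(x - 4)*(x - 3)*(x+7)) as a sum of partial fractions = -76/(55*(x + 7)) - 67/(15*(x - 3)) + 604/(55*(x - 4)) - 197/(15*(x - 9))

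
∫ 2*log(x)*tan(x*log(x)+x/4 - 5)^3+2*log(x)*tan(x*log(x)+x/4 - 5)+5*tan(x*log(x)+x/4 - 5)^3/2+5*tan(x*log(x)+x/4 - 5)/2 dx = tan(x*log(x) + x/4 - 5)^2 + C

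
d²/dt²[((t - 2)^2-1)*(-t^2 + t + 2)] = -12*t^2 + 30*t - 10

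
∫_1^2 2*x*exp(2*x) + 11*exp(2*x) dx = -6*exp(2) + 7*exp(4)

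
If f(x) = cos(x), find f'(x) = -sin(x)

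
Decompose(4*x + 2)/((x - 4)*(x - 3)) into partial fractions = -14/(x - 3) + 18/(x - 4)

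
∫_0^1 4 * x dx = 2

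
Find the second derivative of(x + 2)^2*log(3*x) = (2*x^2*log(x) + 2*x^2*log(3) + 3*x^2 + 4*x - 4)/x^2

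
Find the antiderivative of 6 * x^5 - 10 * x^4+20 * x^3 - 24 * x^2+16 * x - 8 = x^6 - 2*x^5 + 5*x^4 - 8*x^3 + 8*x^2 - 8*x + C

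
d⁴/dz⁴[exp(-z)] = exp(-z)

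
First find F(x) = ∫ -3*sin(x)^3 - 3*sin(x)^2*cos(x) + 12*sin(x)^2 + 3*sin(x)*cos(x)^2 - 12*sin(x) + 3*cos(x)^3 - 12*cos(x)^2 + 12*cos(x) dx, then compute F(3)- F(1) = (-2 + cos(3) + sin(3))^3 - (-2 + cos(1) + sin(1))^3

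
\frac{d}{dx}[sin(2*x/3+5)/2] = cos(2*x/3 + 5)/3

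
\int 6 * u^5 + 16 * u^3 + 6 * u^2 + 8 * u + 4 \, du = u^6 + 4*u^4 + 2*u^3 + 4*u^2 + 4*u + C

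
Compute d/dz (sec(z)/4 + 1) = tan(z)*sec(z)/4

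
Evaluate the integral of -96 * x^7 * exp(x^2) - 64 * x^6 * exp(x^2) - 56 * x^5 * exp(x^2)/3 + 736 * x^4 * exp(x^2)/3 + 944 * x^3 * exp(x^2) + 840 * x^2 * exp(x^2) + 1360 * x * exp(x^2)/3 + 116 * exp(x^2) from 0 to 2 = -24 + 2240*exp(4)/3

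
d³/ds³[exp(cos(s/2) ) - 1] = (sin(s/2) + 6*sin(s) + sin(3*s/2))*exp(cos(s/2))/32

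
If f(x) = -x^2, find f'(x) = -2*x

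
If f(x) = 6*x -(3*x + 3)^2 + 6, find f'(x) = -18*x - 12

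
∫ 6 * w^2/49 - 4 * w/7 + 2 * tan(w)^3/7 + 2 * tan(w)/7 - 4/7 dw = 2*w^3/49 - 2*w^2/7 - 4*w/7 + tan(w)^2/7 + C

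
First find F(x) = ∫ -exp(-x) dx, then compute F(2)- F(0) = -1 + exp(-2)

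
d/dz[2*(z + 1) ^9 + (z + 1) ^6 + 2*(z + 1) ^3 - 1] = 18*z^8 + 144*z^7 + 504*z^6 + 1014*z^5 + 1290*z^4 + 1068*z^3 + 570*z^2 + 186*z + 30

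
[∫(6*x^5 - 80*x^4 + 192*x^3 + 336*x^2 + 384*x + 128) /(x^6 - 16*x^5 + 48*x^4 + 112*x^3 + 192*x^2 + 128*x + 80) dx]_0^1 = -4*log(2) - log(5) + log(545)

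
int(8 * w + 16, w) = 4*w^2 + 16*w + C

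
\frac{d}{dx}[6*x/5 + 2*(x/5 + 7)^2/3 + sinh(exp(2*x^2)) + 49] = 4*x*exp(2*x^2)*cosh(exp(2*x^2)) + 4*x/75 + 46/15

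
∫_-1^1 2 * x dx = 0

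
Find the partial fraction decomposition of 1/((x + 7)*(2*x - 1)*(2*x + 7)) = -1/(28*(2*x + 7)) + 1/(60*(2*x - 1)) + 1/(105*(x + 7))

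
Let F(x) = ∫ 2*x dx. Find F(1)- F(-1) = 0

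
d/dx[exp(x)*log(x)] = (x*exp(x)*log(x) + exp(x))/x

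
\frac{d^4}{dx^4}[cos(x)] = cos(x)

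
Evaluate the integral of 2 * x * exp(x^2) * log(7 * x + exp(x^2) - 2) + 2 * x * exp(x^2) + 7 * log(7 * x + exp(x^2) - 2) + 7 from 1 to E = -(E + 5)*log(E + 5) + (-2 + 7*E + exp(exp(2)))*log(-2 + 7*E + exp(exp(2)))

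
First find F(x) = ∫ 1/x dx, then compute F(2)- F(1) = log(2)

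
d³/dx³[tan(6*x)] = 1296*tan(6*x)^4 + 1728*tan(6*x)^2 + 432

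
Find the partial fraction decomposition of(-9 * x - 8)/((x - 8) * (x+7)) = -11/(3*(x + 7)) - 16/(3*(x - 8))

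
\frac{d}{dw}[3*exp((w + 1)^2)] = 6*w*exp(w^2 + 2*w + 1) + 6*exp(w^2 + 2*w + 1)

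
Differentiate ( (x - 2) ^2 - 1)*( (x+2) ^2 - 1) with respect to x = 4*x^3 - 20*x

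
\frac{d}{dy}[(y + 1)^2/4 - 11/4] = y/2 + 1/2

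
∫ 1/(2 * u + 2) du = log(3*u + 3)/2 + C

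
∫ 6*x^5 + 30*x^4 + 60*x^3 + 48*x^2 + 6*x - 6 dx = x^6 + 6*x^5 + 15*x^4 + 16*x^3 + 3*x^2 - 6*x + C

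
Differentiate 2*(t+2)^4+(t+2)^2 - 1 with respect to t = 8*t^3 + 48*t^2 + 98*t + 68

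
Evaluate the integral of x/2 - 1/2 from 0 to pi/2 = -1/4 + (-1 + pi/2)^2/4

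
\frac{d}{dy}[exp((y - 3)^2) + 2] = 2*y*exp(y^2 - 6*y + 9) - 6*exp(y^2 - 6*y + 9)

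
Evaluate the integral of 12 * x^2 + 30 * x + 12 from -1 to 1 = 32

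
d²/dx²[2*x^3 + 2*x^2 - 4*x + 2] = 12*x + 4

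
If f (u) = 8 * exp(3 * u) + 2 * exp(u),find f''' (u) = 216*exp(3*u) + 2*exp(u)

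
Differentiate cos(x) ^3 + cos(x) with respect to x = (3*sin(x)^2 - 4)*sin(x)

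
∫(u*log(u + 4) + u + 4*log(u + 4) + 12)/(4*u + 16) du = (u + 12)*log(u + 4)/4 + C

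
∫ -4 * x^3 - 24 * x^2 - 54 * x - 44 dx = -x^4 - 8*x^3 - 27*x^2 - 44*x + C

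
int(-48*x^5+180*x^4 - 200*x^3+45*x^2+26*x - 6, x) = -8*x^6 + 36*x^5 - 50*x^4 + 15*x^3 + 13*x^2 - 6*x + C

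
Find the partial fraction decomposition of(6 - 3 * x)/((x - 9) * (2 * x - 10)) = 9/(8*(x - 5)) - 21/(8*(x - 9))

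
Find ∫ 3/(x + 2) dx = 3*log(x + 2) + C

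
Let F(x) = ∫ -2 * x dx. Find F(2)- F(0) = -4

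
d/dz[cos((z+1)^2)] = -2*(z + 1)*sin(z^2 + 2*z + 1)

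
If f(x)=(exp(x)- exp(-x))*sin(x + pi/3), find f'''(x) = -2*sqrt(2)*(exp(2*x)*sin(x + pi/12) + cos(x + pi/12))*exp(-x)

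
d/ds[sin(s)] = cos(s)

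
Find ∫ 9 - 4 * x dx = -2*x^2 + 9*x + C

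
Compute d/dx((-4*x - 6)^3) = -192*x^2 - 576*x - 432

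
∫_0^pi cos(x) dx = 0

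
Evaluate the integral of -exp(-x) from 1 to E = -exp(-1) + exp(-E)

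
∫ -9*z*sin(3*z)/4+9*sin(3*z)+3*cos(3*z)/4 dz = (3*z/4 - 3)*cos(3*z) + C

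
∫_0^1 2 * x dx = 1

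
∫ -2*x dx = -x^2 + C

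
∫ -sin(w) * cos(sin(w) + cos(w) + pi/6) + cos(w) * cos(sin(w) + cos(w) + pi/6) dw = sin(sqrt(2)*sin(w + pi/4) + pi/6) + C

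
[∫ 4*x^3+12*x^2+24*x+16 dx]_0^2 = 128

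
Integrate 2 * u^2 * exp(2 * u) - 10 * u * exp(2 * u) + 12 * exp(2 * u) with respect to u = (u - 3)^2*exp(2*u) + C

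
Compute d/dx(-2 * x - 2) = -2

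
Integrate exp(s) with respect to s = exp(s) + C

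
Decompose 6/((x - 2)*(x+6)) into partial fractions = -3/(4*(x + 6)) + 3/(4*(x - 2))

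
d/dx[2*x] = 2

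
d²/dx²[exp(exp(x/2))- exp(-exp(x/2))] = (exp(x/2) - exp(x) + exp(x/2 + 2*exp(x/2)) + exp(x + 2*exp(x/2)))*exp(-exp(x/2))/4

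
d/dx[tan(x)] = cos(x)^(-2)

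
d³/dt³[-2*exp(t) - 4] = -2*exp(t)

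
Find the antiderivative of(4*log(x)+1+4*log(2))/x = (2*log(2*x) + 1)*log(2*x) + C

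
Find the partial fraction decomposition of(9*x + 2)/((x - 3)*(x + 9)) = 79/(12*(x + 9)) + 29/(12*(x - 3))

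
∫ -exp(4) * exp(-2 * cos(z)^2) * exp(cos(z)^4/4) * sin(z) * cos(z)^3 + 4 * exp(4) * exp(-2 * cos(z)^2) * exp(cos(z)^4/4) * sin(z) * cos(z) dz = exp((cos(z)^2 - 4)^2/4) + C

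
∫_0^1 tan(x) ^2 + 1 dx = tan(1)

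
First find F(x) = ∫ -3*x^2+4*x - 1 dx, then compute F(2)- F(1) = -2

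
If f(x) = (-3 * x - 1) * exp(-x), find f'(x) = (3*x - 2)*exp(-x)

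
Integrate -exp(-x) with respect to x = exp(-x) + C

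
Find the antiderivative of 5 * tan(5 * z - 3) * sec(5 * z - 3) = sec(5*z - 3) + C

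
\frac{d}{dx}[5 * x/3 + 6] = 5/3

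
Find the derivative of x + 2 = 1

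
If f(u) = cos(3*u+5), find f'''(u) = 27*sin(3*u + 5)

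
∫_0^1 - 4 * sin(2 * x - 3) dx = 2*cos(1) - 2*cos(3)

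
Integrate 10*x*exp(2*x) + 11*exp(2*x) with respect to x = (5*x + 3)*exp(2*x) + C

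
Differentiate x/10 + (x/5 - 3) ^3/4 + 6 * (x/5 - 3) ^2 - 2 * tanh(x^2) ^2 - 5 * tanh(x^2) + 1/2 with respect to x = 3*x^2/500 - 8*x*sinh(x^2)/cosh(x^2)^3 + 3*x/10 - 10*x/cosh(x^2)^2 - 23/4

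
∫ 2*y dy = y^2 + C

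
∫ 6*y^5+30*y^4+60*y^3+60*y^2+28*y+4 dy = y^6 + 6*y^5 + 15*y^4 + 20*y^3 + 14*y^2 + 4*y + C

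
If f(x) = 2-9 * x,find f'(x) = -9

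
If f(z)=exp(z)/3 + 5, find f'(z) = exp(z)/3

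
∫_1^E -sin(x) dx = cos(E) - cos(1)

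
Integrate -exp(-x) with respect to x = exp(-x) + C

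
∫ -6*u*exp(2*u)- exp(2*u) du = (1 - 3*u)*exp(2*u) + C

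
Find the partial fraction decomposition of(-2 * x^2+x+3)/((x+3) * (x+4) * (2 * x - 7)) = -24/(65*(2*x - 7)) - 11/(5*(x + 4)) + 18/(13*(x + 3))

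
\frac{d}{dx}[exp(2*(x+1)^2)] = 4*x*exp(2*x^2 + 4*x + 2) + 4*exp(2*x^2 + 4*x + 2)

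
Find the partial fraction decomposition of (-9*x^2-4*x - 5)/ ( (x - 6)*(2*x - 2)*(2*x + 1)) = -7/(26*(2*x + 1)) + 3/(5*(x - 1)) - 353/(130*(x - 6))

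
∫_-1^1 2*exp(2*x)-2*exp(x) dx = -(-1 + exp(-1))^2 + (-1 + E)^2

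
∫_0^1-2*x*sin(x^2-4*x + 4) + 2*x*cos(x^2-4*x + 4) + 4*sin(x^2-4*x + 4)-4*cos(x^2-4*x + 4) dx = cos(1) - cos(4) - sin(4) + sin(1)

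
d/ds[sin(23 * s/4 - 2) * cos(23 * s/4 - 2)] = 23*cos(23*s/2 - 4)/4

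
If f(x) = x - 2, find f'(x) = 1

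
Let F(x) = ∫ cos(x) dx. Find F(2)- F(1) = -sin(1) + sin(2)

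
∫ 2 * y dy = y^2 + C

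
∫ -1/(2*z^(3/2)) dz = 1/sqrt(z) + C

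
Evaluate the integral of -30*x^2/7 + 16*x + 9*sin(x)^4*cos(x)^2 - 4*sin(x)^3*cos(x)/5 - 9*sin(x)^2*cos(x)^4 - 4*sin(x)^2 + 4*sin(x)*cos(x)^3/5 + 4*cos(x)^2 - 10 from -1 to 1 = -160/7 - 6*sin(1)^3*cos(1)^3 + 4*sin(2)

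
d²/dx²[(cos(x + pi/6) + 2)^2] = sqrt(3)*sin(2*x) - cos(2*x) - 4*cos(x + pi/6)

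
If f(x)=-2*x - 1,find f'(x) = -2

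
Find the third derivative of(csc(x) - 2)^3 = 3*(4 - 16/sin(x) - 15/sin(x)^2 + 48/sin(x)^3 - 20/sin(x)^4)*cos(x)/sin(x)^2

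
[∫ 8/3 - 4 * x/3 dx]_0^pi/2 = -8 + (-4 - pi)*(-2 + pi/6)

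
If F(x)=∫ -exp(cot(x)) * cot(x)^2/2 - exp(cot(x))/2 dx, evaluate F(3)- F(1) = -exp(cot(1))/2 + exp(cot(3))/2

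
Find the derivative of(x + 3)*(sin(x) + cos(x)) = -x*sin(x) + x*cos(x) - 2*sin(x) + 4*cos(x)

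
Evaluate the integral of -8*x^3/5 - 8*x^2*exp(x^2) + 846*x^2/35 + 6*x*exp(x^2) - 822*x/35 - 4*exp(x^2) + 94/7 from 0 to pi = (3 - 4*pi)*exp(pi^2) + 12 + (-4*pi + pi^2/5 + 5)*(-2*pi^2 - 3 + 2*pi/7)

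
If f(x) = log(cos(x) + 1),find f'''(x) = -sin(x)/(cos(x) + 1)^2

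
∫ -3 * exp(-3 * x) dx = exp(-3*x) + C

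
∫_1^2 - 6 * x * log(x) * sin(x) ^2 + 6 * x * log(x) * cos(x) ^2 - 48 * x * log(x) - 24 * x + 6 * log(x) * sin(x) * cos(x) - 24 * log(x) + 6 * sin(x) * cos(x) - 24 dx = 12*(-12 + sin(4)/2)*log(2)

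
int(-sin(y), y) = cos(y) + C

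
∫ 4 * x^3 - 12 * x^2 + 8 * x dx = x^4 - 4*x^3 + 4*x^2 + C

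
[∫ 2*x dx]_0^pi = pi^2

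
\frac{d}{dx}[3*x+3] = 3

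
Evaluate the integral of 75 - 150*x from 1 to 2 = -150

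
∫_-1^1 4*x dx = 0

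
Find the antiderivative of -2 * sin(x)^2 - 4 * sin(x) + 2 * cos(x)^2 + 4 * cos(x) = (sqrt(2)*sin(x + pi/4) + 2)^2 + C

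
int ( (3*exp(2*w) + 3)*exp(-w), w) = 6*sinh(w) + C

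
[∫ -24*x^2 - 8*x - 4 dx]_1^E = -8*exp(3) - 4*exp(2) - 4*E + 16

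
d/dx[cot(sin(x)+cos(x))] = -sqrt(2)*cos(x + pi/4)/sin(sqrt(2)*sin(x + pi/4))^2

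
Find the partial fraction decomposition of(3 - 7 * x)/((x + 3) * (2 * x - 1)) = -1/(7*(2*x - 1)) - 24/(7*(x + 3))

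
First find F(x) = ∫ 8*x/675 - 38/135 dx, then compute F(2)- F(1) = -178/675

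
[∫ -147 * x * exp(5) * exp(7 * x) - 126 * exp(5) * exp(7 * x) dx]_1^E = -3*(5 + 7*E)*exp(5 + 7*E) + 36*exp(12)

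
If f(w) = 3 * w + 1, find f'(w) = 3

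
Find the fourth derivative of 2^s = 2^s*log(2)^4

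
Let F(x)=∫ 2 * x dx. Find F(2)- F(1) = 3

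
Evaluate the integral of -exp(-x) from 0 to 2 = -1 + exp(-2)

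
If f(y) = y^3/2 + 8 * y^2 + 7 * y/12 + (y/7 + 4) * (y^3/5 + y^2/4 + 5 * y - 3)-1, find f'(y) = 4*y^3/35 + 561*y^2/140 + 136*y/7 + 1693/84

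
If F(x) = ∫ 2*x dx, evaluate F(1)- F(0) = 1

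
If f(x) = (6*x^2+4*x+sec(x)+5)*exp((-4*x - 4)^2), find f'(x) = (192*x^3 + 320*x^2 + 300*x + 32*x/cos(x) + sin(x)/cos(x)^2 + 164 + 32/cos(x))*exp(16)*exp(32*x)*exp(16*x^2)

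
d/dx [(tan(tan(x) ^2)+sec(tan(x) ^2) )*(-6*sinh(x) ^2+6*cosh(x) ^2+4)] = -4*(5*sin(1 - 1/cos(x)^2) - 5)*sin(x)/(cos(x)^3*cos(1 - 1/cos(x)^2)^2)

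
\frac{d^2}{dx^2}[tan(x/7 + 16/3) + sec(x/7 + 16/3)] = 2*tan(x/7 + 16/3)^3/49 + 2*tan(x/7 + 16/3)^2*sec(x/7 + 16/3)/49 + 2*tan(x/7 + 16/3)/49 + sec(x/7 + 16/3)/49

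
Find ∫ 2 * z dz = z^2 + C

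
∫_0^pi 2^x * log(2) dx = -1 + 2^pi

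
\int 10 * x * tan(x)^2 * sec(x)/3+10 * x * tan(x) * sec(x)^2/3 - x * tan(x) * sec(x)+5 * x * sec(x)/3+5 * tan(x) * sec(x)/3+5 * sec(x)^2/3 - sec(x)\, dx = x*(5*tan(x) + 5*sec(x) - 3)*sec(x)/3 + C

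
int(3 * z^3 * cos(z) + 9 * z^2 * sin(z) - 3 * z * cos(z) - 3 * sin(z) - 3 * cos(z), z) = 3*(z^3 - z - 1)*sin(z) + C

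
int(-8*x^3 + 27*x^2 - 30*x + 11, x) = -2*x^4 + 9*x^3 - 15*x^2 + 11*x + C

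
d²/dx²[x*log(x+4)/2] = (x + 8)/(2*x^2 + 16*x + 32)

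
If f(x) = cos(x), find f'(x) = -sin(x)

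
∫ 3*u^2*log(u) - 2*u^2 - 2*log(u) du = u*(u^2 - 2)*(log(u) - 1) + C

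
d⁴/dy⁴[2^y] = 2^y*log(2)^4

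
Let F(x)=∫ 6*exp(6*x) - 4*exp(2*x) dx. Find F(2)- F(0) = -2*exp(4) + 1 + exp(12)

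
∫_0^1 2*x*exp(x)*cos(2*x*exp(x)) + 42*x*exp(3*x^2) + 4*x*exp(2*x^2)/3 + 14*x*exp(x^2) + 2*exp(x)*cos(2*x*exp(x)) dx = -43/3 + sin(2*E) + exp(2)/3 + 7*E + 7*exp(3)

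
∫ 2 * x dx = x^2 + C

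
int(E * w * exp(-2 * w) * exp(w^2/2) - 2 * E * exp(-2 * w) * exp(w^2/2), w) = exp((w - 2)^2/2 - 1) + C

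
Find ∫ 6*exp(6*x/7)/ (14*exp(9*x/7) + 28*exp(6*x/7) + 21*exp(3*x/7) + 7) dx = log(1 + exp(6*x/7)/(exp(3*x/7) + 1)^2) + C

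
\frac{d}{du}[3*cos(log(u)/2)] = -3*sin(log(u)/2)/(2*u)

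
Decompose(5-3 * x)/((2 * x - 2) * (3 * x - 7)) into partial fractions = -3/(4*(3*x - 7)) - 1/(4*(x - 1))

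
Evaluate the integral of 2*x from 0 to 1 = 1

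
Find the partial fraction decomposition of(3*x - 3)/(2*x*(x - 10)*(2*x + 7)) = -1/(7*(2*x + 7)) + 1/(20*(x - 10)) + 3/(140*x)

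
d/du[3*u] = 3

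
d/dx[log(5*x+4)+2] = 5/(5*x + 4)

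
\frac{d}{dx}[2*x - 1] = 2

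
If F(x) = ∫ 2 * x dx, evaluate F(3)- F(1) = 8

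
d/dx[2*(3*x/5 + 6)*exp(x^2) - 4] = 12*x^2*exp(x^2)/5 + 24*x*exp(x^2) + 6*exp(x^2)/5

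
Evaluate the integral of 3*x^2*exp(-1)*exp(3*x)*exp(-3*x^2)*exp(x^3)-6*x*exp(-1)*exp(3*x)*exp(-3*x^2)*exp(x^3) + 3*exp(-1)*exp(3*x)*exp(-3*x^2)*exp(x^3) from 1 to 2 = -1 + E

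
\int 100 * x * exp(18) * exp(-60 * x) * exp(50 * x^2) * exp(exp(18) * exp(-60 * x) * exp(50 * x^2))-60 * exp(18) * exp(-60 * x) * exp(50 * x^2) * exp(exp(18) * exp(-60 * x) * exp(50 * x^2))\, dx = exp(exp(2*(5*x - 3)^2)) + C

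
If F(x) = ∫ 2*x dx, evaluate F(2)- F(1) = 3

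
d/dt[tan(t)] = cos(t)^(-2)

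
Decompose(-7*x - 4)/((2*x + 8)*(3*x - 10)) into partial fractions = -41/(22*(3*x - 10)) - 6/(11*(x + 4))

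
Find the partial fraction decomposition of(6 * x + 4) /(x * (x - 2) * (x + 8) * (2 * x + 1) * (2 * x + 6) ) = 8/(375*(2*x + 1)) - 11/(3000*(x + 8)) + 7/(375*(x + 3)) + 2/(125*(x - 2)) - 1/(24*x)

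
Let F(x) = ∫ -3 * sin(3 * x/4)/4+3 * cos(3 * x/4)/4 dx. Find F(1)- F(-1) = 2*sin(3/4)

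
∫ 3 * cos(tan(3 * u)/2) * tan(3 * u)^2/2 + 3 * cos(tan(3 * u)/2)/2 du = sin(tan(3*u)/2) + C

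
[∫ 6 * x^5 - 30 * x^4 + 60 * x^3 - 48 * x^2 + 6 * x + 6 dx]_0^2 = 8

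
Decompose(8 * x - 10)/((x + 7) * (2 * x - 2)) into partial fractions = 33/(8*(x + 7)) - 1/(8*(x - 1))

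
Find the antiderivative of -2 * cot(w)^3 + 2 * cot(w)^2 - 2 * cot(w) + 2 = (cot(w) - 1)^2 + C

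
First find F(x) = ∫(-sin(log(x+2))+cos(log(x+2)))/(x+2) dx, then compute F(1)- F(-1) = -1 + cos(log(3)) + sin(log(3))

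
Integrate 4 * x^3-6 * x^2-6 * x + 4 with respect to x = x^4 - 2*x^3 - 3*x^2 + 4*x + C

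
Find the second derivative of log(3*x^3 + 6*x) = (-3*x^4 - 4)/(x^6 + 4*x^4 + 4*x^2)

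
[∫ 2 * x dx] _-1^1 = 0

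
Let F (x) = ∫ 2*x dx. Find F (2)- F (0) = 4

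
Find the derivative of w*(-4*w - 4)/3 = -8*w/3 - 4/3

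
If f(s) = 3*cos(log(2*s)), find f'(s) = -3*sin(log(s) + log(2))/s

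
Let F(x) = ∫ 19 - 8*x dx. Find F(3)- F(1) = 6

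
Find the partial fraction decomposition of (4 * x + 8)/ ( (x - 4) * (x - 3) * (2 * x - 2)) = 1/(x - 1) - 5/(x - 3) + 4/(x - 4)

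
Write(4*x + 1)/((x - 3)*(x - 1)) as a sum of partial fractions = -5/(2*(x - 1)) + 13/(2*(x - 3))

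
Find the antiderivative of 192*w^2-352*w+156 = 64*w^3 - 176*w^2 + 156*w + C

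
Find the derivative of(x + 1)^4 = 4*x^3 + 12*x^2 + 12*x + 4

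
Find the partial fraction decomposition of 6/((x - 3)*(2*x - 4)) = -3/(x - 2) + 3/(x - 3)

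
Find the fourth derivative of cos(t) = cos(t)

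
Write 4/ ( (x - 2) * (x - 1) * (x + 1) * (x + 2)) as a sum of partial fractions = -1/(3*(x + 2)) + 2/(3*(x + 1)) - 2/(3*(x - 1)) + 1/(3*(x - 2))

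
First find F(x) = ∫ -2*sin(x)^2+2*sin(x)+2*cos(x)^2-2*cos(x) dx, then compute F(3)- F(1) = -(-1 + cos(1) + sin(1))^2 + (-1 + cos(3) + sin(3))^2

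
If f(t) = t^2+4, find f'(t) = 2*t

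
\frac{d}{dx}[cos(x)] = -sin(x)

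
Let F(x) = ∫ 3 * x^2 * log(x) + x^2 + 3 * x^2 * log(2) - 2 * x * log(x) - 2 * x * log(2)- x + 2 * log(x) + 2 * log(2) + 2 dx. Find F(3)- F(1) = -2*log(2) + 24*log(6)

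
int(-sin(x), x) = cos(x) + C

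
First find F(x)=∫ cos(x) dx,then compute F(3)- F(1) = -sin(1) + sin(3)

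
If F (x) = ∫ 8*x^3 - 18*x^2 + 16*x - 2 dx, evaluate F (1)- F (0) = 2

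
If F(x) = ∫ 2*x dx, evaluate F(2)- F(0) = 4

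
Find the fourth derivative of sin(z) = sin(z)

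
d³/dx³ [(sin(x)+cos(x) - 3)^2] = -8*cos(2*x) + 6*sqrt(2)*cos(x + pi/4)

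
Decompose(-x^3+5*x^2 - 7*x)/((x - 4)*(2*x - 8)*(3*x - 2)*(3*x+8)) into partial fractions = -247/(3000*(3*x + 8)) - 37/(3000*(3*x - 2)) - 3/(125*(x - 4)) - 3/(100*(x - 4)^2)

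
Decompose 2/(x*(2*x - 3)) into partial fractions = 4/(3*(2*x - 3)) - 2/(3*x)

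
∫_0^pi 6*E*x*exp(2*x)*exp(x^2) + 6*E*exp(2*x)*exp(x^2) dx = -3*E + 3*exp((1 + pi)^2)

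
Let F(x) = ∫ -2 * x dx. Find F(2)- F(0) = -4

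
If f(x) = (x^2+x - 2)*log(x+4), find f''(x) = (2*x^2*log(x + 4) + 3*x^2 + 16*x*log(x + 4) + 17*x + 32*log(x + 4) + 10)/(x^2 + 8*x + 16)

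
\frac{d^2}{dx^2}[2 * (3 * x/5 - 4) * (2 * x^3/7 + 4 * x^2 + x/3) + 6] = 144*x^2/35 + 528*x/35 - 316/5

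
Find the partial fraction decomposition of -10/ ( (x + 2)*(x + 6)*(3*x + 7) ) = 90/(11*(3*x + 7)) - 5/(22*(x + 6)) - 5/(2*(x + 2))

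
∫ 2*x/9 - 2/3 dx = x^2/9 - 2*x/3 + C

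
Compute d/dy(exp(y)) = exp(y)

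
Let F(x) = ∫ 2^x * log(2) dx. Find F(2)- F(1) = 2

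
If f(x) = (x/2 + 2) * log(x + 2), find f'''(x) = (2 - x)/(2*x^3 + 12*x^2 + 24*x + 16)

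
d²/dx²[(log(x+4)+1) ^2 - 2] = -2*log(x + 4)/(x^2 + 8*x + 16)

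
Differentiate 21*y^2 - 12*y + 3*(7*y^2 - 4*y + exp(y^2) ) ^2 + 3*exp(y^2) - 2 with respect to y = 84*y^3*exp(y^2) + 588*y^3 - 48*y^2*exp(y^2) - 504*y^2 + 12*y*exp(2*y^2) + 90*y*exp(y^2) + 138*y - 24*exp(y^2) - 12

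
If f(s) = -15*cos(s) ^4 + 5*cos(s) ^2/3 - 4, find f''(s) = 240*sin(s)^4 - 880*sin(s)^2/3 + 170/3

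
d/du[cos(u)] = -sin(u)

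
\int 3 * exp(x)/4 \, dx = 3*exp(x)/4 + C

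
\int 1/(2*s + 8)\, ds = log(s + 4)/2 + C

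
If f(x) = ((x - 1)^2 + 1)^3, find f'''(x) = 120*x^3 - 360*x^2 + 432*x - 192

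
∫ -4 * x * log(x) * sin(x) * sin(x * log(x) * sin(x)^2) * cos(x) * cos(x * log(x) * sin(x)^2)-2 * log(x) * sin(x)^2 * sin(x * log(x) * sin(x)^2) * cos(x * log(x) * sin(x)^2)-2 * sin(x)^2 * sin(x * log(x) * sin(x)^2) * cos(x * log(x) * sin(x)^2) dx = cos(x*log(x)*sin(x)^2)^2 + C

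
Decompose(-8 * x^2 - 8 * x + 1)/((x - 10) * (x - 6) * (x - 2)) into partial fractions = -47/(32*(x - 2)) + 335/(16*(x - 6)) - 879/(32*(x - 10))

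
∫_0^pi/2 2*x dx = pi^2/4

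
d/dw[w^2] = 2*w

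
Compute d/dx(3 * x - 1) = 3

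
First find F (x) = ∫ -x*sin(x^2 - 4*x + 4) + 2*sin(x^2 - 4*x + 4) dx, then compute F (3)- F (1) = 0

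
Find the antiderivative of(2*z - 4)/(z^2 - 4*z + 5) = log((z - 2)^2 + 1) + C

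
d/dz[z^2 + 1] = 2*z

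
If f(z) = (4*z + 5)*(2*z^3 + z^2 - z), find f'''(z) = 192*z + 84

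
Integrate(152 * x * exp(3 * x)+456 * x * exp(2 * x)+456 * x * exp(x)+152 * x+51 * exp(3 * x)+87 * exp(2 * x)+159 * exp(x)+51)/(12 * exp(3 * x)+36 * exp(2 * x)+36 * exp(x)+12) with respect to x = 19*x^2/3 + 17*x/4 + 5 + 1/(8*cosh(x/2)^2) - 5*exp(2*x)/(2*(exp(x) + 1)^2) + C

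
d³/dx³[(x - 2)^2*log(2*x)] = (2*x^2 + 4*x + 8)/x^3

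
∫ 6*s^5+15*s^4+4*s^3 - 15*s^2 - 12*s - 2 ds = s^6 + 3*s^5 + s^4 - 5*s^3 - 6*s^2 - 2*s + C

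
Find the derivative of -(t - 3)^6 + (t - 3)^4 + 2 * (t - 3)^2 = -6*t^5 + 90*t^4 - 536*t^3 + 1584*t^2 - 2318*t + 1338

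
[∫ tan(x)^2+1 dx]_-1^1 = 2*tan(1)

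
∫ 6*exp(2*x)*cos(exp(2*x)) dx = 3*sin(exp(2*x)) + C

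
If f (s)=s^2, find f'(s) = 2*s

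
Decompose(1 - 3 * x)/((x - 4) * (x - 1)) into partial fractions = 2/(3*(x - 1)) - 11/(3*(x - 4))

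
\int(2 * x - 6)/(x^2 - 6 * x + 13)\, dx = log((x - 3)^2 + 4) + C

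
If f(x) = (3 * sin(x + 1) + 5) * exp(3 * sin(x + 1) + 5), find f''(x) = 9*(-5*sin(x + 1)/4 + 3*sin(3*(x + 1))/4 + 4*cos(2*(x + 1)) + 3)*exp(5)*exp(-3*sin(x - 1)/2 + 3*sin(x + 1)/2)*exp(3*sin(x - 1)/2 + 3*sin(x + 1)/2)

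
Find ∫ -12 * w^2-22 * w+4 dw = -4*w^3 - 11*w^2 + 4*w + C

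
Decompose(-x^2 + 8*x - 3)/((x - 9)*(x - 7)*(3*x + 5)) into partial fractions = -43/(208*(3*x + 5)) - 1/(13*(x - 7)) - 3/(16*(x - 9))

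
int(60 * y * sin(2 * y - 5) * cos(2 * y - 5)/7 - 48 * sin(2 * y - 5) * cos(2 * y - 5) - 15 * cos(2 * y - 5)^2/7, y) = (12 - 15*y/7)*cos(2*y - 5)^2 + C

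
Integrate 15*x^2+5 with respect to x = 5*x^3 + 5*x + C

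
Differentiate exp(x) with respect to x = exp(x)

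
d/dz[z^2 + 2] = 2*z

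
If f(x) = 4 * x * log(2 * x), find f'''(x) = -4/x^2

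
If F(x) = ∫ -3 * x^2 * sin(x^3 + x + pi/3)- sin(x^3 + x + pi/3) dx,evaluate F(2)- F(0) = -1/2 + cos(pi/3 + 10)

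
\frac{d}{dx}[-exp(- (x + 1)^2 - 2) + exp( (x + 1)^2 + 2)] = (2*x*exp(2*x^2 + 4*x + 6) + 2*x + 2*exp(2*x^2 + 4*x + 6) + 2)*exp(-x^2 - 2*x - 3)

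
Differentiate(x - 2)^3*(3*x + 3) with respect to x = 12*x^3 - 45*x^2 + 36*x + 12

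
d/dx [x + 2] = 1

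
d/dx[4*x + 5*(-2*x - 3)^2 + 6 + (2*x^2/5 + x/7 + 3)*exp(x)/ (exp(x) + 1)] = (14*x^2*exp(x) + 1428*x*exp(2*x) + 2833*x*exp(x) + 1400*x + 2245*exp(2*x) + 4590*exp(x) + 2240)/(35*exp(2*x) + 70*exp(x) + 35)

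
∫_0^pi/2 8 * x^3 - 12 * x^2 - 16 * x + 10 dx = -8 - pi^2/2 + 2*(-2 - pi/2 + pi^2/4)^2 + pi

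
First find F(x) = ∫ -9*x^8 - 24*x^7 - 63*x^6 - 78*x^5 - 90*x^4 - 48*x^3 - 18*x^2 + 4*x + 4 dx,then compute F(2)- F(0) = -4064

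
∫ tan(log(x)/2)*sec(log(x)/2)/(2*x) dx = sec(log(x)/2) + C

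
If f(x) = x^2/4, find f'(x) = x/2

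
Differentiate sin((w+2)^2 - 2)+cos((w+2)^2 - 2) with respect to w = -2*w*sin(w^2 + 4*w + 2) + 2*w*cos(w^2 + 4*w + 2) - 4*sin(w^2 + 4*w + 2) + 4*cos(w^2 + 4*w + 2)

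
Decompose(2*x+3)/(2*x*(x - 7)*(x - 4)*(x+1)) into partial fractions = -1/(80*(x + 1)) - 11/(120*(x - 4)) + 17/(336*(x - 7)) + 3/(56*x)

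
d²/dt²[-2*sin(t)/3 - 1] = 2*sin(t)/3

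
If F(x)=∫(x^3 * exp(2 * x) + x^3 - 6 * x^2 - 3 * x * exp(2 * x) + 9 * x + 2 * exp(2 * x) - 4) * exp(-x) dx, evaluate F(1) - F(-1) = -8*E + 8*exp(-1)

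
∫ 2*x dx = x^2 + C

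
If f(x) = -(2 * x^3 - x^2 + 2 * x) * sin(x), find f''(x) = 2*x^3*sin(x) - x^2*sin(x) - 12*x^2*cos(x) - 10*x*sin(x) + 4*x*cos(x) + 2*sin(x) - 4*cos(x)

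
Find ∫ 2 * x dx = x^2 + C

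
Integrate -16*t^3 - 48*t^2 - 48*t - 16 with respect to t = -4*t^4 - 16*t^3 - 24*t^2 - 16*t + C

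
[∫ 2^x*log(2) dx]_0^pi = -1 + 2^pi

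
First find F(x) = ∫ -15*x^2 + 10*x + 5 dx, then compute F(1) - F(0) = 5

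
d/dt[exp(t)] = exp(t)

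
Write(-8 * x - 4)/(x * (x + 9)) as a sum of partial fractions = -68/(9*(x + 9)) - 4/(9*x)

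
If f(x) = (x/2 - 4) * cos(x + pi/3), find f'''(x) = x*sin(x + pi/3)/2 - 4*sin(x + pi/3) - 3*cos(x + pi/3)/2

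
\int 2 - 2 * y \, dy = -y^2 + 2*y + C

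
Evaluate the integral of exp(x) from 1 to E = -E + exp(E)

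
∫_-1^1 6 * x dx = 0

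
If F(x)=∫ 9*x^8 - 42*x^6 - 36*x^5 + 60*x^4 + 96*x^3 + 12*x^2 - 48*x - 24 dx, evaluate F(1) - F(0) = -19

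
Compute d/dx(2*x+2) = 2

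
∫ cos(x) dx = sin(x) + C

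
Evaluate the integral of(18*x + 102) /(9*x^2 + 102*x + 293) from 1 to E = -log(101) + log(1 + (3*E/2 + 17/2)^2)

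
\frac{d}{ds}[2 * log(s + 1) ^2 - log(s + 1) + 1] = (4*log(s + 1) - 1)/(s + 1)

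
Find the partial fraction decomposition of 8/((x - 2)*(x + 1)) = -8/(3*(x + 1)) + 8/(3*(x - 2))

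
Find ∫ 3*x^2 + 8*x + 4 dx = x^3 + 4*x^2 + 4*x + C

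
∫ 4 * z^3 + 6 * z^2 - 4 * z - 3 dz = z^4 + 2*z^3 - 2*z^2 - 3*z + C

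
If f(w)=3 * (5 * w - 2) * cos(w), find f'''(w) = 15*w*sin(w) - 6*sin(w) - 45*cos(w)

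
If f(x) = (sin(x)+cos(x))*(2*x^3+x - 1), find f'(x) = -2*x^3*sin(x) + 2*x^3*cos(x) + 6*x^2*sin(x) + 6*x^2*cos(x) - x*sin(x) + x*cos(x) + 2*sin(x)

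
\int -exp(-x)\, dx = exp(-x) + C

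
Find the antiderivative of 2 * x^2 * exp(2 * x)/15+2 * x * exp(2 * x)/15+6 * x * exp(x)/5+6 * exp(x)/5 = x*(x*exp(x) + 18)*exp(x)/15 + C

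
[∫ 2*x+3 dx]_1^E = -4 + exp(2) + 3*E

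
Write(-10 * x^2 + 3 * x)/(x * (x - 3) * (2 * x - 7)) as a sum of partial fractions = -64/(2*x - 7) + 27/(x - 3)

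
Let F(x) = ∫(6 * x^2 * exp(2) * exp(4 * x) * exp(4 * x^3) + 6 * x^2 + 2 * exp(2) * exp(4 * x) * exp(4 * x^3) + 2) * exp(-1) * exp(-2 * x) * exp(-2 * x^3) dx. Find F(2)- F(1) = -exp(5) - exp(-21) + exp(-5) + exp(21)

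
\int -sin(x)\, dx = cos(x) + C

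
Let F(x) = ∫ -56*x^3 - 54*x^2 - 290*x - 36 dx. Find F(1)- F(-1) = -108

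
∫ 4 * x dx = 2*x^2 + C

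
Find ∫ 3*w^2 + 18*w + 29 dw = w^3 + 9*w^2 + 29*w + C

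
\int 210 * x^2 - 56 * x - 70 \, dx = 70*x^3 - 28*x^2 - 70*x + C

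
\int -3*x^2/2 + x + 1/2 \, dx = -x^3/2 + x^2/2 + x/2 + C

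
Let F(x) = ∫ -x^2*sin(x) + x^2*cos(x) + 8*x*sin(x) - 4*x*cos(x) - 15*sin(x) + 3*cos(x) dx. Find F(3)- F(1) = -4*sin(1) - 4*cos(1)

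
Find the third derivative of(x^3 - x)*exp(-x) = (-x^3 + 9*x^2 - 17*x + 3)*exp(-x)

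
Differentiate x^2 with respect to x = 2*x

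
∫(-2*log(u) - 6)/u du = (-log(u) - 6)*log(u) + C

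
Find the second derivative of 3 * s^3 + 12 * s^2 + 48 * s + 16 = 18*s + 24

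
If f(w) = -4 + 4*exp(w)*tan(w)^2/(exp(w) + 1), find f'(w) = 4*(2*exp(w)*sin(w)/cos(w)^3 + 2*sin(w)/cos(w)^3 + tan(w)^2)*exp(w)/(exp(2*w) + 2*exp(w) + 1)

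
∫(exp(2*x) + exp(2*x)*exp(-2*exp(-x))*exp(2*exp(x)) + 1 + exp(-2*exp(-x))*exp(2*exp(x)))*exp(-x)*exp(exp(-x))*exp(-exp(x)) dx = 2*sinh(2*sinh(x)) + C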